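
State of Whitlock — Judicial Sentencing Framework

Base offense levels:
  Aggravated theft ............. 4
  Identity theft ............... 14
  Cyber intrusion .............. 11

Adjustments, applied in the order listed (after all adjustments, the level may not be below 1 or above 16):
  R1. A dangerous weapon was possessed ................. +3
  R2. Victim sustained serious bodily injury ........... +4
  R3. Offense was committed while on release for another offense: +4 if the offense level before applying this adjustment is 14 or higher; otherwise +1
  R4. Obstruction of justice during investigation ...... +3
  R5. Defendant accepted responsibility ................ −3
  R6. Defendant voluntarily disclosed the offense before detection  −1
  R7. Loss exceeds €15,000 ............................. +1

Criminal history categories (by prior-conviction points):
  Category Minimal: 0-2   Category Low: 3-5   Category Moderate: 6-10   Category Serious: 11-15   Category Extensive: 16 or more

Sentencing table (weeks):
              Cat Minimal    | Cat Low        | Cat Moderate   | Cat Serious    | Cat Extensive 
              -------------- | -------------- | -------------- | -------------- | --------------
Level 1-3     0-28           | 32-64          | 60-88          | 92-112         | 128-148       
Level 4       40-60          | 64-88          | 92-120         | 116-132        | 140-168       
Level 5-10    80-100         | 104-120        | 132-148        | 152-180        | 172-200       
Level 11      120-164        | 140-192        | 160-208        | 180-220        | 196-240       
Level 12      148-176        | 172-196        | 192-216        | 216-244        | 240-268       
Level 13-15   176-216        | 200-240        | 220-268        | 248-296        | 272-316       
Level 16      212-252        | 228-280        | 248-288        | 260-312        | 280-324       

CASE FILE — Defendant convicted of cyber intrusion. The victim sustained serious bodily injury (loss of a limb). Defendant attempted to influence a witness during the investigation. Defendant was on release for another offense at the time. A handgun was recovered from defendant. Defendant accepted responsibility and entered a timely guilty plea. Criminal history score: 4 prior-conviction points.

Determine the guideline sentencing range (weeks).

228-280 weeks

Base offense level for cyber intrusion: 11.
R1 applies: 11 + 3 = 14.
R2 applies: 14 + 4 = 18.
R3 applies (level before this adjustment is 18 ≥ 14, so +4): 18 + 4 = 22.
R4 applies: 22 + 3 = 25.
R5 applies: 25 − 3 = 22.
R6 does not apply.
R7 does not apply.
Level 22 exceeds the maximum of 16; capped at 16.
Final offense level: 16.
Criminal history: 4 prior points → Category Low (3-5).
Level 16 falls in the 16 band.
Grid: Level 16 × Category Low = 228-280 weeks.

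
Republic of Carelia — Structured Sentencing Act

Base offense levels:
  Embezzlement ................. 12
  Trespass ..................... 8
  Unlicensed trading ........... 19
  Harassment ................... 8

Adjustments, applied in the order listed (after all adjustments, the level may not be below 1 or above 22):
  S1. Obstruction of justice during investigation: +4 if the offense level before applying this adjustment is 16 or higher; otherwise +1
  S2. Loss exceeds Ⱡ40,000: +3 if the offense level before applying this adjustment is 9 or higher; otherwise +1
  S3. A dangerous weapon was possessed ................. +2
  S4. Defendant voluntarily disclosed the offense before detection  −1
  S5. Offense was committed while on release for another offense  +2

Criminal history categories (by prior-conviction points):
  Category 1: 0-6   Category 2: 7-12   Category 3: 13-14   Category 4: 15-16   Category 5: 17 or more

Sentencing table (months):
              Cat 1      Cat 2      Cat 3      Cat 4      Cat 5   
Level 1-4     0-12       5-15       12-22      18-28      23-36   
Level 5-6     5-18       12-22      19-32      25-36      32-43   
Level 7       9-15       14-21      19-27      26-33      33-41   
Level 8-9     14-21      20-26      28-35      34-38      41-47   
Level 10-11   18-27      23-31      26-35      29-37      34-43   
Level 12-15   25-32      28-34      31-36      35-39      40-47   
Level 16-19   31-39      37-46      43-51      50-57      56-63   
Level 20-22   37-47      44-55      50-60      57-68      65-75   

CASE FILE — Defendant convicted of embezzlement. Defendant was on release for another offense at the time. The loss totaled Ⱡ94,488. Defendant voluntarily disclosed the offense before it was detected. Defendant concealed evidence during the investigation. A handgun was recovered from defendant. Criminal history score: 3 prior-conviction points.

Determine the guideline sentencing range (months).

Base offense level for embezzlement: 12.
S1 applies (level before this adjustment is 12 < 16, so +1): 12 + 1 = 13.
S2 applies (level before this adjustment is 13 ≥ 9, so +3): 13 + 3 = 16.
S3 applies: 16 + 2 = 18.
S4 applies: 18 − 1 = 17.
S5 applies: 17 + 2 = 19.
Final offense level: 19.
Criminal history: 3 prior points → Category 1 (0-6).
Level 19 falls in the 16-19 band.
Grid: Level 16-19 × Category 1 = 31-39 months.

31-39 months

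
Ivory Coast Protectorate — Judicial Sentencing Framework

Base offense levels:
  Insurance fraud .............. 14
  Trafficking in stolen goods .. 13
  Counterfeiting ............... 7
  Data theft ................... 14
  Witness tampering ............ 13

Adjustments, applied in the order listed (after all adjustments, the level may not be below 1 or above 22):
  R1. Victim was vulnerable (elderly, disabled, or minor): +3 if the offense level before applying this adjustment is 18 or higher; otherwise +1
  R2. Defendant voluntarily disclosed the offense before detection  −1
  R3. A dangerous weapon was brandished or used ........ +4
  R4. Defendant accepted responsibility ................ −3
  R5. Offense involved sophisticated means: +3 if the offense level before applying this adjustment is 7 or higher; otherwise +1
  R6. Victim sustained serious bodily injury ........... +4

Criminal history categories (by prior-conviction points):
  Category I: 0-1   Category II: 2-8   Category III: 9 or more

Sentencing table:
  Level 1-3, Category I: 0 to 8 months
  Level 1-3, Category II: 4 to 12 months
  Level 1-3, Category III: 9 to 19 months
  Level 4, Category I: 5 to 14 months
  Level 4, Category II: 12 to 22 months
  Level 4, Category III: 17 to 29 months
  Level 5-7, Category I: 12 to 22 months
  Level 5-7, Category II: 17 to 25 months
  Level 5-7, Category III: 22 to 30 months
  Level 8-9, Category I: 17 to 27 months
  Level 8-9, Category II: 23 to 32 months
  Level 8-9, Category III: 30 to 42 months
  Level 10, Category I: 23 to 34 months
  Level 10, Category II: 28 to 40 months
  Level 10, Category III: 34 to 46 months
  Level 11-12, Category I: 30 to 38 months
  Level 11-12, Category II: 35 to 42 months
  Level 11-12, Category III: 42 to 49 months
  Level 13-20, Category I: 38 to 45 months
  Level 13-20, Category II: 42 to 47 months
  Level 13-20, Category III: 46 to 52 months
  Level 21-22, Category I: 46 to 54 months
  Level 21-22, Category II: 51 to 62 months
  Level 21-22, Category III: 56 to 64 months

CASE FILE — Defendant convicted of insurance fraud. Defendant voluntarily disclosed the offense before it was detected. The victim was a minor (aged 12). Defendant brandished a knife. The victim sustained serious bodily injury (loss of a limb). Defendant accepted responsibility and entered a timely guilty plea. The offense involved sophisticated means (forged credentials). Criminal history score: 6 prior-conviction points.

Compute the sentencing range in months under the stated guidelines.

Base offense level for insurance fraud: 14.
R1 applies (level before this adjustment is 14 < 18, so +1): 14 + 1 = 15.
R2 applies: 15 − 1 = 14.
R3 applies: 14 + 4 = 18.
R4 applies: 18 − 3 = 15.
R5 applies (level before this adjustment is 15 ≥ 7, so +3): 15 + 3 = 18.
R6 applies: 18 + 4 = 22.
Final offense level: 22.
Criminal history: 6 prior points → Category II (2-8).
Level 22 falls in the 21-22 band.
Grid: Level 21-22 × Category II = 51-62 months.

51-62 months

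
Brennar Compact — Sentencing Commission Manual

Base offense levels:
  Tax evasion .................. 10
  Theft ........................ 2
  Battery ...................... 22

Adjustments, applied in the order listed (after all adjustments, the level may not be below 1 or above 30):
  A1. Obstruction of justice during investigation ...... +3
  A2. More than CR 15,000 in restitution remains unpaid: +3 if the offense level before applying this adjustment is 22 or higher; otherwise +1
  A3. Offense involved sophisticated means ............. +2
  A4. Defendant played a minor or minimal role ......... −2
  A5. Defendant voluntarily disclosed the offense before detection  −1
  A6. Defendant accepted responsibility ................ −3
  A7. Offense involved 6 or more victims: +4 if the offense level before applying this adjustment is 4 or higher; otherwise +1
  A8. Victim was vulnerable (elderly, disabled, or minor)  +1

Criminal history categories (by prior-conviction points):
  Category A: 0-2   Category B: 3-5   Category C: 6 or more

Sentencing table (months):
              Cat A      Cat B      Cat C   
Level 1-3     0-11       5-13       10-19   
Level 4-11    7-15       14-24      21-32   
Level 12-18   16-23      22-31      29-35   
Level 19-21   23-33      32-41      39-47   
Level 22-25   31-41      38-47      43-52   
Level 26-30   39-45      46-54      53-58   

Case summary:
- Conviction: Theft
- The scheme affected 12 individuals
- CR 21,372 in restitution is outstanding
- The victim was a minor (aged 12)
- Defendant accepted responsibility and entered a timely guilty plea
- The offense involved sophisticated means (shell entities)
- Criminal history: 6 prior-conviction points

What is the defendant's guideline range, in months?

21-32 months

Base offense level for theft: 2.
A1 does not apply.
A2 applies (level before this adjustment is 2 < 22, so +1): 2 + 1 = 3.
A3 applies: 3 + 2 = 5.
A6 applies: 5 − 3 = 2.
A7 applies (level before this adjustment is 2 < 4, so +1): 2 + 1 = 3.
A8 applies: 3 + 1 = 4.
Final offense level: 4.
Criminal history: 6 prior points → Category C (6+).
Level 4 falls in the 4-11 band.
Grid: Level 4-11 × Category C = 21-32 months.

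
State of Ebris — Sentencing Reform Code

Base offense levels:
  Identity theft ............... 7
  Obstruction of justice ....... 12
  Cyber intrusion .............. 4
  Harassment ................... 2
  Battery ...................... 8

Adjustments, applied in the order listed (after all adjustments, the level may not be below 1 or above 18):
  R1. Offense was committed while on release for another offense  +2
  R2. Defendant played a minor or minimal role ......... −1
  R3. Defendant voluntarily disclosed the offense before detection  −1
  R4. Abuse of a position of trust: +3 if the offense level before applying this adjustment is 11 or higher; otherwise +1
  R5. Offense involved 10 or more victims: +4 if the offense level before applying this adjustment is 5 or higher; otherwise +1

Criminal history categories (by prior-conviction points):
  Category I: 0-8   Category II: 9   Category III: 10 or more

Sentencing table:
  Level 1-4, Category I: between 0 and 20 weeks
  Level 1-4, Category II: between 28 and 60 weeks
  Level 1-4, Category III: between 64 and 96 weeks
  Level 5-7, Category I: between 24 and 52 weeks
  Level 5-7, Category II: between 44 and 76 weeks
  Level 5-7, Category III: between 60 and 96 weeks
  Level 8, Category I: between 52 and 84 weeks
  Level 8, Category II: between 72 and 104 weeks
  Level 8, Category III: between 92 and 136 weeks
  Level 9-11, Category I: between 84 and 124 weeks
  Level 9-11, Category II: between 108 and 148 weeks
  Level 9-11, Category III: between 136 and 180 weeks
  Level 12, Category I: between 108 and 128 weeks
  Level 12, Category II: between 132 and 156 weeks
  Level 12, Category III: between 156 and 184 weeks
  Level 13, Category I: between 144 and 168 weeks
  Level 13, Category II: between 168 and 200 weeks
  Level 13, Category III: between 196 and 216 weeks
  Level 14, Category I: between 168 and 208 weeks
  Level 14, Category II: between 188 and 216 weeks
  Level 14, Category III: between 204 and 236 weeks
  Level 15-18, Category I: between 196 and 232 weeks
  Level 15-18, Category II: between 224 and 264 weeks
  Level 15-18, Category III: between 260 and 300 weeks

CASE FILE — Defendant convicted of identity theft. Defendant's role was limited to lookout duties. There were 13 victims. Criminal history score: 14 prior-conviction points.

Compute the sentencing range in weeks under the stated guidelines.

136-180 weeks

Base offense level for identity theft: 7.
R1 does not apply.
R2 applies: 7 − 1 = 6.
R5 applies (level before this adjustment is 6 ≥ 5, so +4): 6 + 4 = 10.
Final offense level: 10.
Criminal history: 14 prior points → Category III (10+).
Level 10 falls in the 9-11 band.
Grid: Level 9-11 × Category III = 136-180 weeks.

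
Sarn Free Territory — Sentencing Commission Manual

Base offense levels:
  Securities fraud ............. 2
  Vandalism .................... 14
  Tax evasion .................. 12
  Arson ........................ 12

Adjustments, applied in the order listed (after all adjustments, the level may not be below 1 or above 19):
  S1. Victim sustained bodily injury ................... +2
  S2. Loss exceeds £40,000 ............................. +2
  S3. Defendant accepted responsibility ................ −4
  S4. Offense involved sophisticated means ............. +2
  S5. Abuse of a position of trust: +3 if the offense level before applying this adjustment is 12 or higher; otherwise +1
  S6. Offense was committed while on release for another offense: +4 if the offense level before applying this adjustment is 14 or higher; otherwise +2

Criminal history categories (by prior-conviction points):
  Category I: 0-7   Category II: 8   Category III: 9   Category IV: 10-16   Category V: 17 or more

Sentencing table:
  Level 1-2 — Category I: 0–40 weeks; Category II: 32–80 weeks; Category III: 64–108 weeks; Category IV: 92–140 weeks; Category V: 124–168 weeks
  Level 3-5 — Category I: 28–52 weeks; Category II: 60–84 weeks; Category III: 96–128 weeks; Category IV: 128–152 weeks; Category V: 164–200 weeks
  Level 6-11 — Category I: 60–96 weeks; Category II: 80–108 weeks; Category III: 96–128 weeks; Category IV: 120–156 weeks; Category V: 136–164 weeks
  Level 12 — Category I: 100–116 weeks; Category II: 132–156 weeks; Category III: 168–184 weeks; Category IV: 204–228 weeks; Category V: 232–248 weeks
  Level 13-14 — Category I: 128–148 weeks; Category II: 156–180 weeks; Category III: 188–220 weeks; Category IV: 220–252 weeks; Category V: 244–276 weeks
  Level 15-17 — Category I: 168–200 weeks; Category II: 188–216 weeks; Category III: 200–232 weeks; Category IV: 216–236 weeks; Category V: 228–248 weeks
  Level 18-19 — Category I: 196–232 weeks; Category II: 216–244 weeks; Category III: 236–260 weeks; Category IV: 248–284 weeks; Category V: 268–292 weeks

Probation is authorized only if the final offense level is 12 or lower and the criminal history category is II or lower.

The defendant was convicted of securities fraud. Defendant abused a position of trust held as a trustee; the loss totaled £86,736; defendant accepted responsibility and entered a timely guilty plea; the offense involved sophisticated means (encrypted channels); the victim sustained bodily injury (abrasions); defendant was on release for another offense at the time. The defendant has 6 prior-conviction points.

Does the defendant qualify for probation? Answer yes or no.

Base offense level for securities fraud: 2.
S1 applies: 2 + 2 = 4.
S2 applies: 4 + 2 = 6.
S3 applies: 6 − 4 = 2.
S4 applies: 2 + 2 = 4.
S5 applies (level before this adjustment is 4 < 12, so +1): 4 + 1 = 5.
S6 applies (level before this adjustment is 5 < 14, so +2): 5 + 2 = 7.
Final offense level: 7.
Criminal history: 6 prior points → Category I (0-7).
Level 7 falls in the 6-11 band.
Grid: Level 6-11 × Category I = 60-96 weeks.
Probation check: level 7 ≤ 12 and category I ≤ II → eligible.

Yes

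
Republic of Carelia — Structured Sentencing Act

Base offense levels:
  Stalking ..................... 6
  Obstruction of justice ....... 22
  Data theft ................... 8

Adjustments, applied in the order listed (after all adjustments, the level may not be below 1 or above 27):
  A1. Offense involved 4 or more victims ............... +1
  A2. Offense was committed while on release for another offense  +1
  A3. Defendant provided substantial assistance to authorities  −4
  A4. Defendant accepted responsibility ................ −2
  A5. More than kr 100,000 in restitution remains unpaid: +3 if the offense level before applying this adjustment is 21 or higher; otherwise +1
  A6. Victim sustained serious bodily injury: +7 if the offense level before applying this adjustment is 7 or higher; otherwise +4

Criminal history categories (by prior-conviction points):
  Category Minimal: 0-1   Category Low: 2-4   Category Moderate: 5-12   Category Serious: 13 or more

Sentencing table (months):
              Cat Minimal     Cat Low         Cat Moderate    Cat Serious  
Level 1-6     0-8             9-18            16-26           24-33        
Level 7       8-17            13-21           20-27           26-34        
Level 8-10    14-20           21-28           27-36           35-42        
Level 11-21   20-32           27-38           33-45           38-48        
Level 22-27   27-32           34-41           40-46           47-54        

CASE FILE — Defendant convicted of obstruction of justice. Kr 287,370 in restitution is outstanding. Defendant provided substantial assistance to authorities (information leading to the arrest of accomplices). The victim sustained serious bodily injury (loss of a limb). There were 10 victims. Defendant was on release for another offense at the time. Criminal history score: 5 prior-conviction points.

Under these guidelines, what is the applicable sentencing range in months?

Base offense level for obstruction of justice: 22.
A1 applies: 22 + 1 = 23.
A2 applies: 23 + 1 = 24.
A3 applies: 24 − 4 = 20.
A4 does not apply.
A5 applies (level before this adjustment is 20 < 21, so +1): 20 + 1 = 21.
A6 applies (level before this adjustment is 21 ≥ 7, so +7): 21 + 7 = 28.
Level 28 exceeds the maximum of 27; capped at 27.
Final offense level: 27.
Criminal history: 5 prior points → Category Moderate (5-12).
Level 27 falls in the 22-27 band.
Grid: Level 22-27 × Category Moderate = 40-46 months.

40-46 months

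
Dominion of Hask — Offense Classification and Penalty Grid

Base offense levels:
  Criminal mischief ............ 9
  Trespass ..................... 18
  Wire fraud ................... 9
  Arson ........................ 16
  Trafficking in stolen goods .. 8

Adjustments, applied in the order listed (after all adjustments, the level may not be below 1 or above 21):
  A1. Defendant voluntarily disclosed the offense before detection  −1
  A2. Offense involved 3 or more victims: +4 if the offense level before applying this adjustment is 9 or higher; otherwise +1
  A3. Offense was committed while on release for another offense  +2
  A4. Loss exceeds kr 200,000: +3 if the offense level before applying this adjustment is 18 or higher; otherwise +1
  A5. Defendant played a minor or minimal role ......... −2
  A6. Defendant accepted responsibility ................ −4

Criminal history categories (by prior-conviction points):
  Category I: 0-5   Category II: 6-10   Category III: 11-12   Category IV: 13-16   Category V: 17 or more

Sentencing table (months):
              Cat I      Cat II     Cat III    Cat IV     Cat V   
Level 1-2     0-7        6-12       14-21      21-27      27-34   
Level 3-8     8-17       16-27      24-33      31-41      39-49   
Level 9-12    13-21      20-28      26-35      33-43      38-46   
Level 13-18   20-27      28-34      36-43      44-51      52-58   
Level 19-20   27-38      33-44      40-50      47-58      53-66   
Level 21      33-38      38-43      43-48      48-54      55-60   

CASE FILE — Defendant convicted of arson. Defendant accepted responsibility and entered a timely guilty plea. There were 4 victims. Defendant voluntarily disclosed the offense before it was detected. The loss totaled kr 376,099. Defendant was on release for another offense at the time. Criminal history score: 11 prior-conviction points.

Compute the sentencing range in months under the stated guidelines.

40-50 months

Base offense level for arson: 16.
A1 applies: 16 − 1 = 15.
A2 applies (level before this adjustment is 15 ≥ 9, so +4): 15 + 4 = 19.
A3 applies: 19 + 2 = 21.
A4 applies (level before this adjustment is 21 ≥ 18, so +3): 21 + 3 = 24.
A5 does not apply.
A6 applies: 24 − 4 = 20.
Final offense level: 20.
Criminal history: 11 prior points → Category III (11-12).
Level 20 falls in the 19-20 band.
Grid: Level 19-20 × Category III = 40-50 months.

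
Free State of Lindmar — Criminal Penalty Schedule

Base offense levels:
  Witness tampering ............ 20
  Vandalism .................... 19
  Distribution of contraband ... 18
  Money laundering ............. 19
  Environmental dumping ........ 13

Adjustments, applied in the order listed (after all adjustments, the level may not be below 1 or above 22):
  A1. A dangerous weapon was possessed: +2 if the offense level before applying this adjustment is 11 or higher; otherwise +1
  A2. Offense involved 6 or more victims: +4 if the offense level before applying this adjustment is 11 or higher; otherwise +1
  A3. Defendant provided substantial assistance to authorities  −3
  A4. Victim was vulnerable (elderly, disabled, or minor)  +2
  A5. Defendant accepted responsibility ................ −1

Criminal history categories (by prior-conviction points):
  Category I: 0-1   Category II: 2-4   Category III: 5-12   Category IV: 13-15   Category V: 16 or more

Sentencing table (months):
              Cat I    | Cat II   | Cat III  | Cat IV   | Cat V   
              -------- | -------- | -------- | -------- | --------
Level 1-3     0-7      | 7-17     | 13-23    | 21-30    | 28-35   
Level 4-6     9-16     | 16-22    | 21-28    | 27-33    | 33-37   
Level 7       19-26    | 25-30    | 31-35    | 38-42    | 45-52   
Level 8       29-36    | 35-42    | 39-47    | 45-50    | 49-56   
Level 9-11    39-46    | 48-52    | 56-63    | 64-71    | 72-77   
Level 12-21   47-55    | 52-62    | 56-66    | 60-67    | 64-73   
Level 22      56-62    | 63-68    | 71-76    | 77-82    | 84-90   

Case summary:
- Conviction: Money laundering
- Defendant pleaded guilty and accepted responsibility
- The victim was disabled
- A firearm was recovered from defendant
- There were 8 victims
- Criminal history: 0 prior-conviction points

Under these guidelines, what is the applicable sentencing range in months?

Base offense level for money laundering: 19.
A1 applies (level before this adjustment is 19 ≥ 11, so +2): 19 + 2 = 21.
A2 applies (level before this adjustment is 21 ≥ 11, so +4): 21 + 4 = 25.
A3 does not apply.
A4 applies: 25 + 2 = 27.
A5 applies: 27 − 1 = 26.
Level 26 exceeds the maximum of 22; capped at 22.
Final offense level: 22.
Criminal history: 0 prior points → Category I (0-1).
Level 22 falls in the 22 band.
Grid: Level 22 × Category I = 56-62 months.

56-62 months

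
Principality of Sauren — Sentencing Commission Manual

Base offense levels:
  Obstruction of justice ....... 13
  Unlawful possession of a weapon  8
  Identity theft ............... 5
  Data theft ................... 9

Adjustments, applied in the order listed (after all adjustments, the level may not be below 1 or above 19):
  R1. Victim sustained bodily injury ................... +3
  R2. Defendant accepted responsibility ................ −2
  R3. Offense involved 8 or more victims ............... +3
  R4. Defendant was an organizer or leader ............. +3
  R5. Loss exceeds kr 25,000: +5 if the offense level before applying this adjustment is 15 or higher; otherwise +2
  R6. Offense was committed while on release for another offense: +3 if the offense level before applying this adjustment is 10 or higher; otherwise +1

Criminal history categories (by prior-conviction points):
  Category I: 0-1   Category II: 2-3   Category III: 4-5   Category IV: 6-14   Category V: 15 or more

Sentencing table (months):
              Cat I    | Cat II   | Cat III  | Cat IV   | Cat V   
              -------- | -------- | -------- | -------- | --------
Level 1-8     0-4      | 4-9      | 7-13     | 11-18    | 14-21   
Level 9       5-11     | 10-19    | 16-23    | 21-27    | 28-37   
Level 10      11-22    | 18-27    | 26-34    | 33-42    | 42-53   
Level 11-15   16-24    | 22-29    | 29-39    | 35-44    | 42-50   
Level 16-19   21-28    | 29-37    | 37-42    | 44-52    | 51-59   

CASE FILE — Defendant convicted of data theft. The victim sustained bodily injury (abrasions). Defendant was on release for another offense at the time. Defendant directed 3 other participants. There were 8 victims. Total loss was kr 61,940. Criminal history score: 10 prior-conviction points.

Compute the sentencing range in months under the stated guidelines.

44-52 months

Base offense level for data theft: 9.
R1 applies: 9 + 3 = 12.
R2 does not apply.
R3 applies: 12 + 3 = 15.
R4 applies: 15 + 3 = 18.
R5 applies (level before this adjustment is 18 ≥ 15, so +5): 18 + 5 = 23.
R6 applies (level before this adjustment is 23 ≥ 10, so +3): 23 + 3 = 26.
Level 26 exceeds the maximum of 19; capped at 19.
Final offense level: 19.
Criminal history: 10 prior points → Category IV (6-14).
Level 19 falls in the 16-19 band.
Grid: Level 16-19 × Category IV = 44-52 months.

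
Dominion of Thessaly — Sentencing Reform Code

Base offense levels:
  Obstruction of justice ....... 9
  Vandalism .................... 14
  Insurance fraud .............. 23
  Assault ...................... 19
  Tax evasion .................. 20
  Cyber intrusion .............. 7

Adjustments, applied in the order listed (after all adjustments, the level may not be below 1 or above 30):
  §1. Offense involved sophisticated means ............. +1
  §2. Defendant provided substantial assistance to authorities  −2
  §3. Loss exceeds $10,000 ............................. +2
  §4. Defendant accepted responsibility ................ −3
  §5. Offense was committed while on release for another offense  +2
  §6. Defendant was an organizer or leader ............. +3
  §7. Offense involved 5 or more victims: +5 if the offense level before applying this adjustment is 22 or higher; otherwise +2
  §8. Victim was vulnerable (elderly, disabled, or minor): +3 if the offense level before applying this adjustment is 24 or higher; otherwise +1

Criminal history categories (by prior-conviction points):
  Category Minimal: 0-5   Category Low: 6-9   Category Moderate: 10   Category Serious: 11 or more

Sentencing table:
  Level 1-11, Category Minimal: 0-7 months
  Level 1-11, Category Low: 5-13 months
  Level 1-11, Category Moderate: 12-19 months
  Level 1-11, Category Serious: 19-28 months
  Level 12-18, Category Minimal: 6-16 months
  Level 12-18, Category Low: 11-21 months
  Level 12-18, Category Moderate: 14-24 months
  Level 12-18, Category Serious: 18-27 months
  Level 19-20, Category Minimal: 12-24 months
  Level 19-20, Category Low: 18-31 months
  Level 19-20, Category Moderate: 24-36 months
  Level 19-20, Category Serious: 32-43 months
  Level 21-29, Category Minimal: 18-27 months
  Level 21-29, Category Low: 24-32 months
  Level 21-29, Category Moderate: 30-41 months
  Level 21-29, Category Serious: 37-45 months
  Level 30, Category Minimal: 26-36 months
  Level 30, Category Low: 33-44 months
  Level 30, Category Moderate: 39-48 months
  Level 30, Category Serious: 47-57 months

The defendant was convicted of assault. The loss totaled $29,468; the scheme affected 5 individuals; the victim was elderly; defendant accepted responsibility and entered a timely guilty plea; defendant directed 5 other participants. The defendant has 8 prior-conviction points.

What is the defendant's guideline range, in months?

24-32 months

Base offense level for assault: 19.
§1 does not apply.
§3 applies: 19 + 2 = 21.
§4 applies: 21 − 3 = 18.
§6 applies: 18 + 3 = 21.
§7 applies (level before this adjustment is 21 < 22, so +2): 21 + 2 = 23.
§8 applies (level before this adjustment is 23 < 24, so +1): 23 + 1 = 24.
Final offense level: 24.
Criminal history: 8 prior points → Category Low (6-9).
Level 24 falls in the 21-29 band.
Grid: Level 21-29 × Category Low = 24-32 months.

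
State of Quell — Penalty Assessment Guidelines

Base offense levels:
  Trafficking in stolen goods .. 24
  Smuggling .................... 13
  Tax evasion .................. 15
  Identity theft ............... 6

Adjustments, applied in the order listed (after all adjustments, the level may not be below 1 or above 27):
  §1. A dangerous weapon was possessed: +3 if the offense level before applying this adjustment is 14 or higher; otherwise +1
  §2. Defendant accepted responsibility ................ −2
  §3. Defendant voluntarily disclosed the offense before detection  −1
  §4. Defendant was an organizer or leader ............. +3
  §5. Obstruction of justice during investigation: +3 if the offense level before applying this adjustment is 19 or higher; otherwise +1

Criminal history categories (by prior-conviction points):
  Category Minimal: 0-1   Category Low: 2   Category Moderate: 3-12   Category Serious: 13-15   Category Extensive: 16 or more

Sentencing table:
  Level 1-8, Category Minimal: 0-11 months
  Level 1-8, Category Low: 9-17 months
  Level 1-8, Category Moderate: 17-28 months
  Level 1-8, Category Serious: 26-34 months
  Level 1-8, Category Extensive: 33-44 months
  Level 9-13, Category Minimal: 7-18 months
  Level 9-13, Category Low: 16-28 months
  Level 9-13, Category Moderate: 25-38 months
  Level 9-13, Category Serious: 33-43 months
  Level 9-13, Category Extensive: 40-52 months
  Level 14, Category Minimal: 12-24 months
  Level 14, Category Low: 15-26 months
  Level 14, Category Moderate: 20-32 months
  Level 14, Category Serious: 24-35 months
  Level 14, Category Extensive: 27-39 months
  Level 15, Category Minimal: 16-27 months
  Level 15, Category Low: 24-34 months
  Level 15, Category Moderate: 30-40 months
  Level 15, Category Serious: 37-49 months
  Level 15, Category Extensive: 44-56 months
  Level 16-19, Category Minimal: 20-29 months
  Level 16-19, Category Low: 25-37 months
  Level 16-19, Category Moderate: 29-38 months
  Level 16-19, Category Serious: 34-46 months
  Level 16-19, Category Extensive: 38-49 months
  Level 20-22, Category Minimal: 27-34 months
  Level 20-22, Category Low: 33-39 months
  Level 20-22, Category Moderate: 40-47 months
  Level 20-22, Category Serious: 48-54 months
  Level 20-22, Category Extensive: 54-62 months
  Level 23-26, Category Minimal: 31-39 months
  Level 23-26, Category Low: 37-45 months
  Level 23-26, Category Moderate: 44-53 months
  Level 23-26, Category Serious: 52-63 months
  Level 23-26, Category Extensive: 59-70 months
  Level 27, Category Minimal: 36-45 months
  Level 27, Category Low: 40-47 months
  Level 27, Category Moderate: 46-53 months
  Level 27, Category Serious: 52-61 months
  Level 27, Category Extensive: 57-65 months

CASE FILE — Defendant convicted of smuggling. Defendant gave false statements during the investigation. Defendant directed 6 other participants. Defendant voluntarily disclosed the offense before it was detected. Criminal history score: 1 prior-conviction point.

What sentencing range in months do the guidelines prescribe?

20-29 months

Base offense level for smuggling: 13.
§1 does not apply.
§2 does not apply.
§3 applies: 13 − 1 = 12.
§4 applies: 12 + 3 = 15.
§5 applies (level before this adjustment is 15 < 19, so +1): 15 + 1 = 16.
Final offense level: 16.
Criminal history: 1 prior point → Category Minimal (0-1).
Level 16 falls in the 16-19 band.
Grid: Level 16-19 × Category Minimal = 20-29 months.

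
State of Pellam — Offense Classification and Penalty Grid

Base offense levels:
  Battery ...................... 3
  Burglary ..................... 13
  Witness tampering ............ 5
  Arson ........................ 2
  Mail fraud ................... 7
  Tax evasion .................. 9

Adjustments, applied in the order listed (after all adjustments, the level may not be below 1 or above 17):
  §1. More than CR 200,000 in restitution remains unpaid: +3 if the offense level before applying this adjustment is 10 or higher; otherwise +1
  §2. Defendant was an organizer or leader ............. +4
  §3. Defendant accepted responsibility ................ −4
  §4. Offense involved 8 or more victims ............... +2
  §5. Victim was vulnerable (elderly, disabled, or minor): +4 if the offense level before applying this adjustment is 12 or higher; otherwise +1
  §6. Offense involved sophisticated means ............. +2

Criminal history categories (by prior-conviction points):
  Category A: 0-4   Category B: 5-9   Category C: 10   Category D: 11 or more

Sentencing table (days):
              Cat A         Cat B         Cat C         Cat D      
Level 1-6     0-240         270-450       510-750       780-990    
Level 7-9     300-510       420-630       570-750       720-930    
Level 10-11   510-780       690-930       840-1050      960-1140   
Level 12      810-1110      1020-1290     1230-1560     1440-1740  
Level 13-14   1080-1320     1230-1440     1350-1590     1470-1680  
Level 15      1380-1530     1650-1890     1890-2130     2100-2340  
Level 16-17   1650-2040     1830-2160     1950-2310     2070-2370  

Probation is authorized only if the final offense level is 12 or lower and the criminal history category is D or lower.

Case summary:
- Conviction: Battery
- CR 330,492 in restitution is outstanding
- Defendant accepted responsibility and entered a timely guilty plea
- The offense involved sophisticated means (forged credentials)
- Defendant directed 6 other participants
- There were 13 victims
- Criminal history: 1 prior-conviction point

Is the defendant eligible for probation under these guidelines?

Yes

Base offense level for battery: 3.
§1 applies (level before this adjustment is 3 < 10, so +1): 3 + 1 = 4.
§2 applies: 4 + 4 = 8.
§3 applies: 8 − 4 = 4.
§4 applies: 4 + 2 = 6.
§5 does not apply.
§6 applies: 6 + 2 = 8.
Final offense level: 8.
Criminal history: 1 prior point → Category A (0-4).
Level 8 falls in the 7-9 band.
Grid: Level 7-9 × Category A = 300-510 days.
Probation check: level 8 ≤ 12 and category A ≤ D → eligible.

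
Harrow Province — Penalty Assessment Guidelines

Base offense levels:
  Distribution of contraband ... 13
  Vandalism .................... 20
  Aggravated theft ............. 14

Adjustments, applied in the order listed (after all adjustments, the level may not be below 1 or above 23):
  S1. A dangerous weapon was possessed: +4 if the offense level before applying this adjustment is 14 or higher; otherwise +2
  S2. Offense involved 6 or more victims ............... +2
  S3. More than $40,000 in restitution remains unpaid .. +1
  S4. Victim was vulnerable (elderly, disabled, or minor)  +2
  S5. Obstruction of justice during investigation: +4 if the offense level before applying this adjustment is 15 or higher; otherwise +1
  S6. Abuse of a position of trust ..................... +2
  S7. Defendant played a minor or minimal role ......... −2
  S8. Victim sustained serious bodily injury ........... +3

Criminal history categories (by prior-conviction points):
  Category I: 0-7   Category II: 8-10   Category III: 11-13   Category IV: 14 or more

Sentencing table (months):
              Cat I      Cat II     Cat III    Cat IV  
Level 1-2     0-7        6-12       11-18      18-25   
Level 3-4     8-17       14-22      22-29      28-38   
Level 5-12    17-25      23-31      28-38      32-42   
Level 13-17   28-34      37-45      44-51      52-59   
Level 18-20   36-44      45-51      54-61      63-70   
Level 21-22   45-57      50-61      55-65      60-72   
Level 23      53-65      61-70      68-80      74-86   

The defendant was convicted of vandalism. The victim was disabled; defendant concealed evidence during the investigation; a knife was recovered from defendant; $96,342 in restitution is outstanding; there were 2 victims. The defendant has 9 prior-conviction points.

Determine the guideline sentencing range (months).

Base offense level for vandalism: 20.
S1 applies (level before this adjustment is 20 ≥ 14, so +4): 20 + 4 = 24.
S2 does not apply.
S3 applies: 24 + 1 = 25.
S4 applies: 25 + 2 = 27.
S5 applies (level before this adjustment is 27 ≥ 15, so +4): 27 + 4 = 31.
S8 does not apply.
Level 31 exceeds the maximum of 23; capped at 23.
Final offense level: 23.
Criminal history: 9 prior points → Category II (8-10).
Level 23 falls in the 23 band.
Grid: Level 23 × Category II = 61-70 months.

61-70 months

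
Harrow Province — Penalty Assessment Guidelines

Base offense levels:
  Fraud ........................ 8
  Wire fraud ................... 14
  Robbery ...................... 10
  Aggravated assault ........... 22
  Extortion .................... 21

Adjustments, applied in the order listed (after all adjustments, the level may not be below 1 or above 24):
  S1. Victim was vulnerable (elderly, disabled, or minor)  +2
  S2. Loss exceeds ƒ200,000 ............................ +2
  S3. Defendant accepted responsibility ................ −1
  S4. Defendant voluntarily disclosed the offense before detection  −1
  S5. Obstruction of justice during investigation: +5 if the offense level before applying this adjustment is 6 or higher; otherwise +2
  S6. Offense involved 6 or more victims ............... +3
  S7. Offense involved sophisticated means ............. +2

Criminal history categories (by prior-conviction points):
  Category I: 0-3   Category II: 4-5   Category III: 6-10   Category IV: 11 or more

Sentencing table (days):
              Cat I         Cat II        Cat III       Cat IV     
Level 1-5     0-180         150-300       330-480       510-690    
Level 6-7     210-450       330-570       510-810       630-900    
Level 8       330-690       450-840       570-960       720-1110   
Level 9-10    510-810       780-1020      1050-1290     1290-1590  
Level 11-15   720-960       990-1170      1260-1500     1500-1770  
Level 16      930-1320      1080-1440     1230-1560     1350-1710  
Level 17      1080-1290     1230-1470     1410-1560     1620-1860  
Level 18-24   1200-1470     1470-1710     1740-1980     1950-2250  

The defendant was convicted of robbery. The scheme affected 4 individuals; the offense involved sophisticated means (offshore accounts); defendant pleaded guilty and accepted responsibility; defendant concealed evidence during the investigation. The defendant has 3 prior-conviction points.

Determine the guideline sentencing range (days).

Base offense level for robbery: 10.
S3 applies: 10 − 1 = 9.
S5 applies (level before this adjustment is 9 ≥ 6, so +5): 9 + 5 = 14.
S6 does not apply.
S7 applies: 14 + 2 = 16.
Final offense level: 16.
Criminal history: 3 prior points → Category I (0-3).
Level 16 falls in the 16 band.
Grid: Level 16 × Category I = 930-1320 days.

930-1320 days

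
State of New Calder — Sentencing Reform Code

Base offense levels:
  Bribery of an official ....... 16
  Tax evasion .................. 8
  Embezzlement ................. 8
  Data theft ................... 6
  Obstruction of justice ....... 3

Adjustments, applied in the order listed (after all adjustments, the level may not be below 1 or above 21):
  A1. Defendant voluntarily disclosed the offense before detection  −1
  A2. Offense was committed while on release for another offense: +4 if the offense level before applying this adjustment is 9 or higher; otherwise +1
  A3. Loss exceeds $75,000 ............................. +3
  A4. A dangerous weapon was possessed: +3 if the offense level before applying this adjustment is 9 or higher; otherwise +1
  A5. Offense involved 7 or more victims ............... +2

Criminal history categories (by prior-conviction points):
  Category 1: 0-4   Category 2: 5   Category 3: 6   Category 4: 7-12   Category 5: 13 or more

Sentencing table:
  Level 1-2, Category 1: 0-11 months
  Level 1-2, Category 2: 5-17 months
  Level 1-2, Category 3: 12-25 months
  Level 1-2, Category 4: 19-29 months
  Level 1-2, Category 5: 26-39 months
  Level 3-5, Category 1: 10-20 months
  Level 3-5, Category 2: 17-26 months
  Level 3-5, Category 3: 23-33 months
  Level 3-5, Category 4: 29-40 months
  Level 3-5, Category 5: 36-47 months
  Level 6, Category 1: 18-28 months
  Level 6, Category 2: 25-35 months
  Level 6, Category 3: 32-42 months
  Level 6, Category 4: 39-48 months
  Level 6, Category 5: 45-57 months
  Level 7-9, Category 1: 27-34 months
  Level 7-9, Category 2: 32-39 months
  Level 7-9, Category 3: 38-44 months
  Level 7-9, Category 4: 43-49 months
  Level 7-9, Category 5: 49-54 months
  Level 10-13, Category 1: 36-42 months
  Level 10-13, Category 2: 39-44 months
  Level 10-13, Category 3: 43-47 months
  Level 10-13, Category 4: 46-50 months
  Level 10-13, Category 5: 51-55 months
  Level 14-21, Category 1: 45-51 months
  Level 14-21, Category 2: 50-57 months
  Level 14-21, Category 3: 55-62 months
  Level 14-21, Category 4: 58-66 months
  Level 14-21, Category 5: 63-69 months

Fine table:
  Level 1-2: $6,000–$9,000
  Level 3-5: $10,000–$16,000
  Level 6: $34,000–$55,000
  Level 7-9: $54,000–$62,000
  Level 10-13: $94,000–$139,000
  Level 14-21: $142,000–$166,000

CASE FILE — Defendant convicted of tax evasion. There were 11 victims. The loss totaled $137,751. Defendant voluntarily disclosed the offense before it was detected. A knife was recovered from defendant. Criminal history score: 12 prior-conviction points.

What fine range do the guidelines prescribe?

$142,000–$166,000

Base offense level for tax evasion: 8.
A1 applies: 8 − 1 = 7.
A2 does not apply.
A3 applies: 7 + 3 = 10.
A4 applies (level before this adjustment is 10 ≥ 9, so +3): 10 + 3 = 13.
A5 applies: 13 + 2 = 15.
Final offense level: 15.
Level 15 falls in the 14-21 band.
Fine table: Level 14-21 → $142,000–$166,000.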